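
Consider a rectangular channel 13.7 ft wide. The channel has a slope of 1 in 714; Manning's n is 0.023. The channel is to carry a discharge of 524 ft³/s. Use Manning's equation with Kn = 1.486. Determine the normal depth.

Manning's equation rearranged: A R^(2/3) = nQ / (1.486·√S) = 0.023 × 524 / (1.486 × √0.001401) = 216.7.
Trying y = 8.05 ft: A R^(2/3) = 263.9 — high.
Trying y = 6.93 ft: A R^(2/3) = 216.6 — close enough.

y_n = 6.93 ft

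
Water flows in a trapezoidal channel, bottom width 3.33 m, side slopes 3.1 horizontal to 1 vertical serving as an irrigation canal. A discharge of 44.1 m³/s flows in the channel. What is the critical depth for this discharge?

At critical depth, Q² T / (g A³) = 1, i.e. A³/T = Q²/g = 44.1²/9.81 = 198.2.
Trying y = 1.24 m: A³/T = 63.89 — low.
Trying y = 1.92 m: A³/T = 371.5 — high.
Trying y = 1.65 m: A³/T = 199.5 — ≈ 198.2.

y_c = 1.65 m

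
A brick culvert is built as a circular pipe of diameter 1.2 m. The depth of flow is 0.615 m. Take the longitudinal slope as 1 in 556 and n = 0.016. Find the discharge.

For a circular section of diameter D = 1.2 m at depth y = 0.615 m, the central angle is θ = 2 arccos(1 − 2y/D) = 3.192 rad. Then A = (D²/8)(θ − sin θ) = 0.5835 m² and P = Dθ/2 = 1.915 m.
Hydraulic radius R = A/P = 0.5835/1.915 = 0.3047 m.
Manning's equation: Q = (1/n) A R^(2/3) S^(1/2) = (1/0.016) × 0.5835 × 0.3047^(2/3) × 0.001799^(1/2) = 0.7 m³/s.

Q = 0.7 m³/s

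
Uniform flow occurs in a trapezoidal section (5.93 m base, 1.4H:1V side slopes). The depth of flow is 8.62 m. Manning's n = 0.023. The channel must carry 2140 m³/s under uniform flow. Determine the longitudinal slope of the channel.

S = 0.0141

With bottom width b = 5.93 m and side slope z = 1.4: A = (b + zy)y = (5.93 + 1.4×8.62)×8.62 = 155.1 m²; P = b + 2y√(1+z²) = 5.93 + 2×8.62×1.72 = 35.59 m.
Hydraulic radius R = A/P = 155.1/35.59 = 4.359 m.
From Manning's equation, S = [nQ / (1 A R^(2/3))]² = [0.023 × 2140 / (1 × 155.1 × 4.359^(2/3))]² = 0.0141.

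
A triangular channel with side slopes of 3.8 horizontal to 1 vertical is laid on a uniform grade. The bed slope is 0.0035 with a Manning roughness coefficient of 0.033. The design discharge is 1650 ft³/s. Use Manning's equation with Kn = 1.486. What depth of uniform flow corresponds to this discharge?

Manning's equation rearranged: A R^(2/3) = nQ / (1.486·√S) = 0.033 × 1650 / (1.486 × √0.0035) = 619.4.
At y = 9.35 ft: A R^(2/3) = 908.3 — over.
At y = 7.2 ft: A R^(2/3) = 452.5 — short.
At y = 8.1 ft: A R^(2/3) = 619.5 — matches.

y_n = 8.1 ft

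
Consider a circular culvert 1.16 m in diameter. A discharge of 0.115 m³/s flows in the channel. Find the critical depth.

At critical depth, Q² T / (g A³) = 1, i.e. A³/T = Q²/g = 0.115²/9.81 = 0.001348.
Try y = 0.16 m: A³/T = 0.000852 — too small.
Try y = 0.198 m: A³/T = 0.001971 — too large.
Try y = 0.18 m: A³/T = 0.001355 — ≈ 0.001348.

y_c = 0.18 m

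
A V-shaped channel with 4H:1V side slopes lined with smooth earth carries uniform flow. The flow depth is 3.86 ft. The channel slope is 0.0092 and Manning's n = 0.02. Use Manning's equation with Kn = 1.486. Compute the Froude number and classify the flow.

supercritical

For a triangular section with side slope z = 4: A = zy² = 4×3.86² = 59.6 ft²; P = 2y√(1+z²) = 2×3.86×4.123 = 31.83 ft.
Hydraulic radius R = A/P = 59.6/31.83 = 1.872 ft.
V = (1.486/n) R^(2/3) √S = (1.486/0.02) × 1.872^(2/3) × √0.0092 = 10.83 ft/s. Hydraulic depth D_h = A/T = 59.6/30.88 = 1.93 ft.
Froude number Fr = V/√(g·D_h) = 10.83/√(32.2×1.93) = 1.37, which is greater than 1, so the flow is supercritical.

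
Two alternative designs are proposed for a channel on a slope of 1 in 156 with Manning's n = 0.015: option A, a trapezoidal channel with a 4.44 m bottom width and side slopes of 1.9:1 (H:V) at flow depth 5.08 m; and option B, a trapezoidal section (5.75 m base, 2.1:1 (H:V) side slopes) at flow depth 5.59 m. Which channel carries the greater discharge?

channel B

Channel A: With bottom width b = 4.44 m and side slope z = 1.9: A = (b + zy)y = (4.44 + 1.9×5.08)×5.08 = 71.59 m²; P = b + 2y√(1+z²) = 4.44 + 2×5.08×2.147 = 26.25 m. Hydraulic radius R = A/P = 71.59/26.25 = 2.727 m. Q_A = (1/0.015)·71.59·2.727^(2/3)·√0.00641 = 745.8 m³/s.
Channel B: With bottom width b = 5.75 m and side slope z = 2.1: A = (b + zy)y = (5.75 + 2.1×5.59)×5.59 = 97.76 m²; P = b + 2y√(1+z²) = 5.75 + 2×5.59×2.326 = 31.75 m. Hydraulic radius R = A/P = 97.76/31.75 = 3.079 m. Q_B = (1/0.015)·97.76·3.079^(2/3)·√0.00641 = 1104 m³/s.
Q_A = 745.8 m³/s vs Q_B = 1104 m³/s, so channel B carries more.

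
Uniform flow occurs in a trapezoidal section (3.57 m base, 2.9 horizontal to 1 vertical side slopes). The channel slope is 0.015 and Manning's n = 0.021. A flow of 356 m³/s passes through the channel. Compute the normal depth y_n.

y_n = 3.22 m

Manning's equation rearranged: A R^(2/3) = nQ / (1·√S) = 0.021 × 356 / (√0.015) = 61.04.
Try y = 3.98 m: A R^(2/3) = 100.2 — high.
Try y = 2.33 m: A R^(2/3) = 29.35 — low.
Try y = 3.22 m: A R^(2/3) = 61.09 — ≈ 61.04.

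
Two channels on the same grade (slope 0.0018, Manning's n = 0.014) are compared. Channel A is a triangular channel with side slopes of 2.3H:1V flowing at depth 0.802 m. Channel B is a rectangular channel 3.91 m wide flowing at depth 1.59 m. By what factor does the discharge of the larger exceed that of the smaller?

Channel A: For a triangular section with side slope z = 2.3: A = zy² = 2.3×0.802² = 1.479 m²; P = 2y√(1+z²) = 2×0.802×2.508 = 4.023 m. Hydraulic radius R = A/P = 1.479/4.023 = 0.3677 m. Q_A = (1/0.014)·1.479·0.3677^(2/3)·√0.0018 = 2.301 m³/s.
Channel B: Flow area A = b·y = 3.91 × 1.59 = 6.217 m². Wetted perimeter P = b + 2y = 3.91 + 2×1.59 = 7.09 m. Hydraulic radius R = A/P = 6.217/7.09 = 0.8769 m. Q_B = (1/0.014)·6.217·0.8769^(2/3)·√0.0018 = 17.26 m³/s.
The larger discharge is 17.26 m³/s and the smaller is 2.301 m³/s; the ratio is 7.5.

7.5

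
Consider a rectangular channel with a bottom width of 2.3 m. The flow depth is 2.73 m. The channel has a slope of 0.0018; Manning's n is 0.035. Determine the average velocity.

Flow area A = b·y = 2.3 × 2.73 = 6.279 m². Wetted perimeter P = b + 2y = 2.3 + 2×2.73 = 7.76 m.
Hydraulic radius R = A/P = 6.279/7.76 = 0.8091 m.
From Manning's equation, V = (1/n) R^(2/3) S^(1/2) = (1/0.035) × 0.8091^(2/3) × 0.0018^(1/2) = 1.05 m/s.

V = 1.05 m/s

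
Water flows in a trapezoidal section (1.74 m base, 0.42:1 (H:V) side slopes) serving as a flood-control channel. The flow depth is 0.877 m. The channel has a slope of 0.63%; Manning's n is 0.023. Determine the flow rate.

With bottom width b = 1.74 m and side slope z = 0.42: A = (b + zy)y = (1.74 + 0.42×0.877)×0.877 = 1.849 m²; P = b + 2y√(1+z²) = 1.74 + 2×0.877×1.085 = 3.642 m.
Hydraulic radius R = A/P = 1.849/3.642 = 0.5076 m.
Manning's equation: Q = (1/n) A R^(2/3) S^(1/2) = (1/0.023) × 1.849 × 0.5076^(2/3) × 0.0063^(1/2) = 4.06 m³/s.

Q = 4.06 m³/s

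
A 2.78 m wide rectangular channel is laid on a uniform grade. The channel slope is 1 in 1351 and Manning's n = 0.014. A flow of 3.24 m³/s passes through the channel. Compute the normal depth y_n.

Manning's equation rearranged: A R^(2/3) = nQ / (1·√S) = 0.014 × 3.24 / (√0.0007402) = 1.667.
At y = 0.705 m: A R^(2/3) = 1.181 — low.
At y = 0.97 m: A R^(2/3) = 1.857 — high.
At y = 0.898 m: A R^(2/3) = 1.667 — ≈ 1.667.

y_n = 0.898 m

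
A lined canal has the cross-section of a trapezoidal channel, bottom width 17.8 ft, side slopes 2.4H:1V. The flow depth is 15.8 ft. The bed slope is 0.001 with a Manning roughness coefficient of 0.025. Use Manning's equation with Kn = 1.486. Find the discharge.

Q = 7060 ft³/s

With bottom width b = 17.8 ft and side slope z = 2.4: A = (b + zy)y = (17.8 + 2.4×15.8)×15.8 = 880.4 ft²; P = b + 2y√(1+z²) = 17.8 + 2×15.8×2.6 = 99.96 ft.
Hydraulic radius R = A/P = 880.4/99.96 = 8.807 ft.
Manning's equation: Q = (1.486/n) A R^(2/3) S^(1/2) = (1.486/0.025) × 880.4 × 8.807^(2/3) × 0.001^(1/2) = 7060 ft³/s.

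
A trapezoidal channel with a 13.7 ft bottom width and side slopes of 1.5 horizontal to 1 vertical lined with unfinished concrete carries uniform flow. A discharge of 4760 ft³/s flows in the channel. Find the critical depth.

y_c = 10.7 ft

At critical depth, Q² T / (g A³) = 1, i.e. A³/T = Q²/g = 4760²/32.2 = 703700.
At y = 7.46 ft: A³/T = 177400 — low.
At y = 10.7 ft: A³/T = 704300 — matches.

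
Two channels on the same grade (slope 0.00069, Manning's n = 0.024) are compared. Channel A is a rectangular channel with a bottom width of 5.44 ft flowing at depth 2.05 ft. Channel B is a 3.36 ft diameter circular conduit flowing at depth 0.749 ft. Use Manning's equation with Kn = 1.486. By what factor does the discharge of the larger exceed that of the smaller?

Channel A: Flow area A = b·y = 5.44 × 2.05 = 11.15 ft². Wetted perimeter P = b + 2y = 5.44 + 2×2.05 = 9.54 ft. Hydraulic radius R = A/P = 11.15/9.54 = 1.169 ft. Q_A = (1.486/0.024)·11.15·1.169^(2/3)·√0.00069 = 20.13 ft³/s.
Channel B: For a circular section of diameter D = 3.36 ft at depth y = 0.749 ft, the central angle is θ = 2 arccos(1 − 2y/D) = 1.967 rad. Then A = (D²/8)(θ − sin θ) = 1.474 ft² and P = Dθ/2 = 3.304 ft. Hydraulic radius R = A/P = 1.474/3.304 = 0.446 ft. Q_B = (1.486/0.024)·1.474·0.446^(2/3)·√0.00069 = 1.399 ft³/s.
The larger discharge is 20.13 ft³/s and the smaller is 1.399 ft³/s; the ratio is 14.4.

14.4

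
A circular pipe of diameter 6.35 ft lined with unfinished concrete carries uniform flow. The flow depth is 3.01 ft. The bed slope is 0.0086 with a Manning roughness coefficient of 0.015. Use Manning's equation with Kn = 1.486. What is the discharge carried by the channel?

For a circular section of diameter D = 6.35 ft at depth y = 3.01 ft, the central angle is θ = 2 arccos(1 − 2y/D) = 3.038 rad. Then A = (D²/8)(θ − sin θ) = 14.79 ft² and P = Dθ/2 = 9.644 ft.
Hydraulic radius R = A/P = 14.79/9.644 = 1.533 ft.
Manning's equation: Q = (1.486/n) A R^(2/3) S^(1/2) = (1.486/0.015) × 14.79 × 1.533^(2/3) × 0.0086^(1/2) = 181 ft³/s.

Q = 181 ft³/s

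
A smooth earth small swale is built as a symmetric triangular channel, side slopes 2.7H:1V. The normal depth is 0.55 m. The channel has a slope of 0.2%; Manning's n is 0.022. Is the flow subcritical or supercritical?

subcritical

For a triangular section with side slope z = 2.7: A = zy² = 2.7×0.55² = 0.8168 m²; P = 2y√(1+z²) = 2×0.55×2.879 = 3.167 m.
Hydraulic radius R = A/P = 0.8168/3.167 = 0.2579 m.
V = (1/n) R^(2/3) √S = (1/0.022) × 0.2579^(2/3) × √0.002 = 0.8236 m/s. Hydraulic depth D_h = A/T = 0.8168/2.97 = 0.275 m.
Froude number Fr = V/√(g·D_h) = 0.8236/√(9.81×0.275) = 0.501, which is less than 1, so the flow is subcritical.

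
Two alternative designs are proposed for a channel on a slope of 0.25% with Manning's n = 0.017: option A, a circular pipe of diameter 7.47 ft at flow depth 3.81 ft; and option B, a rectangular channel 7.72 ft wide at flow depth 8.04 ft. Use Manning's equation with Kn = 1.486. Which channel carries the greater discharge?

channel B

Channel A: For a circular section of diameter D = 7.47 ft at depth y = 3.81 ft, the central angle is θ = 2 arccos(1 − 2y/D) = 3.182 rad. Then A = (D²/8)(θ − sin θ) = 22.47 ft² and P = Dθ/2 = 11.88 ft. Hydraulic radius R = A/P = 22.47/11.88 = 1.891 ft. Q_A = (1.486/0.017)·22.47·1.891^(2/3)·√0.0025 = 150.2 ft³/s.
Channel B: Flow area A = b·y = 7.72 × 8.04 = 62.07 ft². Wetted perimeter P = b + 2y = 7.72 + 2×8.04 = 23.8 ft. Hydraulic radius R = A/P = 62.07/23.8 = 2.608 ft. Q_B = (1.486/0.017)·62.07·2.608^(2/3)·√0.0025 = 514 ft³/s.
Q_A = 150.2 ft³/s vs Q_B = 514 ft³/s, so channel B carries more.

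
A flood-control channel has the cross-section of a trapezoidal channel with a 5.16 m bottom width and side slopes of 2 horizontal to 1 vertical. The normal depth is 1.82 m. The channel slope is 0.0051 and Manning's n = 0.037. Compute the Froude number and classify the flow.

With bottom width b = 5.16 m and side slope z = 2: A = (b + zy)y = (5.16 + 2×1.82)×1.82 = 16.02 m²; P = b + 2y√(1+z²) = 5.16 + 2×1.82×2.236 = 13.3 m.
Hydraulic radius R = A/P = 16.02/13.3 = 1.204 m.
V = (1/n) R^(2/3) √S = (1/0.037) × 1.204^(2/3) × √0.0051 = 2.185 m/s. Hydraulic depth D_h = A/T = 16.02/12.44 = 1.287 m.
Froude number Fr = V/√(g·D_h) = 2.185/√(9.81×1.287) = 0.615, which is less than 1, so the flow is subcritical.

subcritical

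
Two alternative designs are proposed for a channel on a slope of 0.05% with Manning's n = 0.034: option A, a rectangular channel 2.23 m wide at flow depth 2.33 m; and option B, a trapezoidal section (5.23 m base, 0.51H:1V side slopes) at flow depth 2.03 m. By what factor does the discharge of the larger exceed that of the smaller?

3.52

Channel A: Flow area A = b·y = 2.23 × 2.33 = 5.196 m². Wetted perimeter P = b + 2y = 2.23 + 2×2.33 = 6.89 m. Hydraulic radius R = A/P = 5.196/6.89 = 0.7541 m. Q_A = (1/0.034)·5.196·0.7541^(2/3)·√0.0005 = 2.831 m³/s.
Channel B: With bottom width b = 5.23 m and side slope z = 0.51: A = (b + zy)y = (5.23 + 0.51×2.03)×2.03 = 12.72 m²; P = b + 2y√(1+z²) = 5.23 + 2×2.03×1.123 = 9.788 m. Hydraulic radius R = A/P = 12.72/9.788 = 1.299 m. Q_B = (1/0.034)·12.72·1.299^(2/3)·√0.0005 = 9.961 m³/s.
The larger discharge is 9.961 m³/s and the smaller is 2.831 m³/s; the ratio is 3.52.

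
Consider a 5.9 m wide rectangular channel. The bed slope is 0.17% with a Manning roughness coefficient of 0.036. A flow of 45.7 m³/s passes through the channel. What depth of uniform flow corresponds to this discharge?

Manning's equation rearranged: A R^(2/3) = nQ / (1·√S) = 0.036 × 45.7 / (√0.0017) = 39.9.
Trying y = 3.8 m: A R^(2/3) = 31.44 — short.
Trying y = 4.58 m: A R^(2/3) = 39.9 — matches.

y_n = 4.58 m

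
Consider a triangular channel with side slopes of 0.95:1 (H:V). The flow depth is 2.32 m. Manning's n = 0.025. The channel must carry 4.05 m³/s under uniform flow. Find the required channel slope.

S = 0.000529

For a triangular section with side slope z = 0.95: A = zy² = 0.95×2.32² = 5.113 m²; P = 2y√(1+z²) = 2×2.32×1.379 = 6.4 m.
Hydraulic radius R = A/P = 5.113/6.4 = 0.7989 m.
From Manning's equation, S = [nQ / (1 A R^(2/3))]² = [0.025 × 4.05 / (1 × 5.113 × 0.7989^(2/3))]² = 0.000529.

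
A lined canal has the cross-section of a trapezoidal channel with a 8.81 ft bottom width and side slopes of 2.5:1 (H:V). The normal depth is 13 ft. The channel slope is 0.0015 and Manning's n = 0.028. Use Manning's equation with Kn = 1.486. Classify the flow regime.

With bottom width b = 8.81 ft and side slope z = 2.5: A = (b + zy)y = (8.81 + 2.5×13)×13 = 537 ft²; P = b + 2y√(1+z²) = 8.81 + 2×13×2.693 = 78.82 ft.
Hydraulic radius R = A/P = 537/78.82 = 6.814 ft.
V = (1.486/n) R^(2/3) √S = (1.486/0.028) × 6.814^(2/3) × √0.0015 = 7.387 ft/s. Hydraulic depth D_h = A/T = 537/73.81 = 7.276 ft.
Froude number Fr = V/√(g·D_h) = 7.387/√(32.2×7.276) = 0.483, which is less than 1, so the flow is subcritical.

subcritical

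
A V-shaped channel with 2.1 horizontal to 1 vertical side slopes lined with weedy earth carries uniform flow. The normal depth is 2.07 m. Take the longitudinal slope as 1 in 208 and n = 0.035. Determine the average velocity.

V = 1.89 m/s

For a triangular section with side slope z = 2.1: A = zy² = 2.1×2.07² = 8.998 m²; P = 2y√(1+z²) = 2×2.07×2.326 = 9.629 m.
Hydraulic radius R = A/P = 8.998/9.629 = 0.9345 m.
From Manning's equation, V = (1/n) R^(2/3) S^(1/2) = (1/0.035) × 0.9345^(2/3) × 0.004808^(1/2) = 1.89 m/s.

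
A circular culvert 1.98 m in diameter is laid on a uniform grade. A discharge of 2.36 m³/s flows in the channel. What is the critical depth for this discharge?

At critical depth, Q² T / (g A³) = 1, i.e. A³/T = Q²/g = 2.36²/9.81 = 0.5677.
Try y = 0.526 m: A³/T = 0.1611 — low.
Try y = 0.802 m: A³/T = 0.8229 — high.
Try y = 0.728 m: A³/T = 0.5671 — close enough.

y_c = 0.728 m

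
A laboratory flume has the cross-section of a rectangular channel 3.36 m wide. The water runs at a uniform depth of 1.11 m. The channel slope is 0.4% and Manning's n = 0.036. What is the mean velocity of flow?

Flow area A = b·y = 3.36 × 1.11 = 3.73 m². Wetted perimeter P = b + 2y = 3.36 + 2×1.11 = 5.58 m.
Hydraulic radius R = A/P = 3.73/5.58 = 0.6684 m.
From Manning's equation, V = (1/n) R^(2/3) S^(1/2) = (1/0.036) × 0.6684^(2/3) × 0.004^(1/2) = 1.34 m/s.

V = 1.34 m/s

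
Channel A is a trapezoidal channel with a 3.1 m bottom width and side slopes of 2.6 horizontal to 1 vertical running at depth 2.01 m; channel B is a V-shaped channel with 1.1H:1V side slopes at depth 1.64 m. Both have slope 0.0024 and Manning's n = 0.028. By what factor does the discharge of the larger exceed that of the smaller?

Channel A: With bottom width b = 3.1 m and side slope z = 2.6: A = (b + zy)y = (3.1 + 2.6×2.01)×2.01 = 16.74 m²; P = b + 2y√(1+z²) = 3.1 + 2×2.01×2.786 = 14.3 m. Hydraulic radius R = A/P = 16.74/14.3 = 1.17 m. Q_A = (1/0.028)·16.74·1.17^(2/3)·√0.0024 = 32.52 m³/s.
Channel B: For a triangular section with side slope z = 1.1: A = zy² = 1.1×1.64² = 2.959 m²; P = 2y√(1+z²) = 2×1.64×1.487 = 4.876 m. Hydraulic radius R = A/P = 2.959/4.876 = 0.6068 m. Q_B = (1/0.028)·2.959·0.6068^(2/3)·√0.0024 = 3.71 m³/s.
The larger discharge is 32.52 m³/s and the smaller is 3.71 m³/s; the ratio is 8.77.

8.77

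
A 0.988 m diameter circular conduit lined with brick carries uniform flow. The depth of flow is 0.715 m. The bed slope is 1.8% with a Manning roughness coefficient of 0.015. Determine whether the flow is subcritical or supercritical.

supercritical

For a circular section of diameter D = 0.988 m at depth y = 0.715 m, the central angle is θ = 2 arccos(1 − 2y/D) = 4.069 rad. Then A = (D²/8)(θ − sin θ) = 0.5942 m² and P = Dθ/2 = 2.01 m.
Hydraulic radius R = A/P = 0.5942/2.01 = 0.2956 m.
V = (1/n) R^(2/3) √S = (1/0.015) × 0.2956^(2/3) × √0.018 = 3.969 m/s. Hydraulic depth D_h = A/T = 0.5942/0.8836 = 0.6724 m.
Froude number Fr = V/√(g·D_h) = 3.969/√(9.81×0.6724) = 1.55, which is greater than 1, so the flow is supercritical.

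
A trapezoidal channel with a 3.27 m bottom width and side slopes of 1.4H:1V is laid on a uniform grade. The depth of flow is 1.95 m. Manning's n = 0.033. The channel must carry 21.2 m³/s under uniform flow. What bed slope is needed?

S = 0.00289

With bottom width b = 3.27 m and side slope z = 1.4: A = (b + zy)y = (3.27 + 1.4×1.95)×1.95 = 11.7 m²; P = b + 2y√(1+z²) = 3.27 + 2×1.95×1.72 = 9.98 m.
Hydraulic radius R = A/P = 11.7/9.98 = 1.172 m.
From Manning's equation, S = [nQ / (1 A R^(2/3))]² = [0.033 × 21.2 / (1 × 11.7 × 1.172^(2/3))]² = 0.00289.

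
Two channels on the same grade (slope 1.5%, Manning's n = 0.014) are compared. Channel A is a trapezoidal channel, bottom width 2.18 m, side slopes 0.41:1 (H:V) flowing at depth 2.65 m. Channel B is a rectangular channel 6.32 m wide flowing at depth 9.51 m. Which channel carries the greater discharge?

Channel A: With bottom width b = 2.18 m and side slope z = 0.41: A = (b + zy)y = (2.18 + 0.41×2.65)×2.65 = 8.656 m²; P = b + 2y√(1+z²) = 2.18 + 2×2.65×1.081 = 7.908 m. Hydraulic radius R = A/P = 8.656/7.908 = 1.095 m. Q_A = (1/0.014)·8.656·1.095^(2/3)·√0.015 = 80.43 m³/s.
Channel B: Flow area A = b·y = 6.32 × 9.51 = 60.1 m². Wetted perimeter P = b + 2y = 6.32 + 2×9.51 = 25.34 m. Hydraulic radius R = A/P = 60.1/25.34 = 2.372 m. Q_B = (1/0.014)·60.1·2.372^(2/3)·√0.015 = 935.1 m³/s.
Q_A = 80.43 m³/s vs Q_B = 935.1 m³/s, so channel B carries more.

channel B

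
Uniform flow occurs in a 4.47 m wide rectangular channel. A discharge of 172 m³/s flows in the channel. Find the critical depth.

For a rectangular channel, critical depth y_c = (q²/g)^(1/3) where q = Q/b = 172/4.47 = 38.48 m²/s.
So y_c = (38.48²/9.81)^(1/3) = 5.32 m.

y_c = 5.32 m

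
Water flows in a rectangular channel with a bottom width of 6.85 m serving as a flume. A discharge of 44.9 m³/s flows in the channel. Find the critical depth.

y_c = 1.64 m

For a rectangular channel, critical depth y_c = (q²/g)^(1/3) where q = Q/b = 44.9/6.85 = 6.555 m²/s.
So y_c = (6.555²/9.81)^(1/3) = 1.64 m.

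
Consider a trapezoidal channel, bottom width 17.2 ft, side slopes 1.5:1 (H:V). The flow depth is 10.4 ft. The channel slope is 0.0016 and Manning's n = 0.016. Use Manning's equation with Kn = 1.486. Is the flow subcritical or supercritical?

With bottom width b = 17.2 ft and side slope z = 1.5: A = (b + zy)y = (17.2 + 1.5×10.4)×10.4 = 341.1 ft²; P = b + 2y√(1+z²) = 17.2 + 2×10.4×1.803 = 54.7 ft.
Hydraulic radius R = A/P = 341.1/54.7 = 6.236 ft.
V = (1.486/n) R^(2/3) √S = (1.486/0.016) × 6.236^(2/3) × √0.0016 = 12.59 ft/s. Hydraulic depth D_h = A/T = 341.1/48.4 = 7.048 ft.
Froude number Fr = V/√(g·D_h) = 12.59/√(32.2×7.048) = 0.836, which is less than 1, so the flow is subcritical.

subcritical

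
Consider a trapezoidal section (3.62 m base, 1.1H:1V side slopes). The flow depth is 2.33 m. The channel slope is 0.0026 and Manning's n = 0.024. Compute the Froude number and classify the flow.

subcritical

With bottom width b = 3.62 m and side slope z = 1.1: A = (b + zy)y = (3.62 + 1.1×2.33)×2.33 = 14.41 m²; P = b + 2y√(1+z²) = 3.62 + 2×2.33×1.487 = 10.55 m.
Hydraulic radius R = A/P = 14.41/10.55 = 1.366 m.
V = (1/n) R^(2/3) √S = (1/0.024) × 1.366^(2/3) × √0.0026 = 2.615 m/s. Hydraulic depth D_h = A/T = 14.41/8.746 = 1.647 m.
Froude number Fr = V/√(g·D_h) = 2.615/√(9.81×1.647) = 0.651, which is less than 1, so the flow is subcritical.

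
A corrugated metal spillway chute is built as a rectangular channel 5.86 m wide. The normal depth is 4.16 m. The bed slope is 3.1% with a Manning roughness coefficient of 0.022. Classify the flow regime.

Flow area A = b·y = 5.86 × 4.16 = 24.38 m². Wetted perimeter P = b + 2y = 5.86 + 2×4.16 = 14.18 m.
Hydraulic radius R = A/P = 24.38/14.18 = 1.719 m.
V = (1/n) R^(2/3) √S = (1/0.022) × 1.719^(2/3) × √0.031 = 11.49 m/s. Hydraulic depth D_h = A/T = 24.38/5.86 = 4.16 m.
Froude number Fr = V/√(g·D_h) = 11.49/√(9.81×4.16) = 1.8, which is greater than 1, so the flow is supercritical.

supercritical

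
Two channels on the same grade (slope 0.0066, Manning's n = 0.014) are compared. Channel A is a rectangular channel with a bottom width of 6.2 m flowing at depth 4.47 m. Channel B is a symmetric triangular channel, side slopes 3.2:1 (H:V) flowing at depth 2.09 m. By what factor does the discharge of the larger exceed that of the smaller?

2.97

Channel A: Flow area A = b·y = 6.2 × 4.47 = 27.71 m². Wetted perimeter P = b + 2y = 6.2 + 2×4.47 = 15.14 m. Hydraulic radius R = A/P = 27.71/15.14 = 1.831 m. Q_A = (1/0.014)·27.71·1.831^(2/3)·√0.0066 = 240.7 m³/s.
Channel B: For a triangular section with side slope z = 3.2: A = zy² = 3.2×2.09² = 13.98 m²; P = 2y√(1+z²) = 2×2.09×3.353 = 14.01 m. Hydraulic radius R = A/P = 13.98/14.01 = 0.9974 m. Q_B = (1/0.014)·13.98·0.9974^(2/3)·√0.0066 = 80.97 m³/s.
The larger discharge is 240.7 m³/s and the smaller is 80.97 m³/s; the ratio is 2.97.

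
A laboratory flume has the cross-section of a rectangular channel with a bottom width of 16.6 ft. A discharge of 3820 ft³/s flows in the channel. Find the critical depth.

For a rectangular channel, critical depth y_c = (q²/g)^(1/3) where q = Q/b = 3820/16.6 = 230.1 ft²/s.
So y_c = (230.1²/32.2)^(1/3) = 11.8 ft.

y_c = 11.8 ft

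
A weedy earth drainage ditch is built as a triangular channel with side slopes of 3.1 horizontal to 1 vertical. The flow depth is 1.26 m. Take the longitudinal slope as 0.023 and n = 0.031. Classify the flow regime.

supercritical

For a triangular section with side slope z = 3.1: A = zy² = 3.1×1.26² = 4.922 m²; P = 2y√(1+z²) = 2×1.26×3.257 = 8.208 m.
Hydraulic radius R = A/P = 4.922/8.208 = 0.5996 m.
V = (1/n) R^(2/3) √S = (1/0.031) × 0.5996^(2/3) × √0.023 = 3.479 m/s. Hydraulic depth D_h = A/T = 4.922/7.812 = 0.63 m.
Froude number Fr = V/√(g·D_h) = 3.479/√(9.81×0.63) = 1.4, which is greater than 1, so the flow is supercritical.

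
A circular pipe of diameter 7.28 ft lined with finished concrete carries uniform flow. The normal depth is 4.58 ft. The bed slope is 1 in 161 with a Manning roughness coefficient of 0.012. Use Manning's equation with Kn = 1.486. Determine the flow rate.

Q = 437 ft³/s

For a circular section of diameter D = 7.28 ft at depth y = 4.58 ft, the central angle is θ = 2 arccos(1 − 2y/D) = 3.664 rad. Then A = (D²/8)(θ − sin θ) = 27.58 ft² and P = Dθ/2 = 13.34 ft.
Hydraulic radius R = A/P = 27.58/13.34 = 2.068 ft.
Manning's equation: Q = (1.486/n) A R^(2/3) S^(1/2) = (1.486/0.012) × 27.58 × 2.068^(2/3) × 0.006211^(1/2) = 437 ft³/s.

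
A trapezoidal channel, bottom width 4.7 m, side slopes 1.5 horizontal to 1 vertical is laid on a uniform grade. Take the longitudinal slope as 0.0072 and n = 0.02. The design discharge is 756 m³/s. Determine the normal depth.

Manning's equation rearranged: A R^(2/3) = nQ / (1·√S) = 0.02 × 756 / (√0.0072) = 178.2.
Try y = 4.51 m: A R^(2/3) = 94.4 — short.
Try y = 6.66 m: A R^(2/3) = 221.5 — over.
Try y = 6.04 m: A R^(2/3) = 178.2 — matches.

y_n = 6.04 m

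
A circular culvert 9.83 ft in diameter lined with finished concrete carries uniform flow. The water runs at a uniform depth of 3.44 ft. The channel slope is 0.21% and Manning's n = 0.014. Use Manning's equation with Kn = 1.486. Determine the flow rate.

For a circular section of diameter D = 9.83 ft at depth y = 3.44 ft, the central angle is θ = 2 arccos(1 − 2y/D) = 2.532 rad. Then A = (D²/8)(θ − sin θ) = 23.67 ft² and P = Dθ/2 = 12.44 ft.
Hydraulic radius R = A/P = 23.67/12.44 = 1.902 ft.
Manning's equation: Q = (1.486/n) A R^(2/3) S^(1/2) = (1.486/0.014) × 23.67 × 1.902^(2/3) × 0.0021^(1/2) = 177 ft³/s.

Q = 177 ft³/s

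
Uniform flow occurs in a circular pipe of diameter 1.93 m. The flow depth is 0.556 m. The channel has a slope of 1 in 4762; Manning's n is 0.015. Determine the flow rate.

For a circular section of diameter D = 1.93 m at depth y = 0.556 m, the central angle is θ = 2 arccos(1 − 2y/D) = 2.266 rad. Then A = (D²/8)(θ − sin θ) = 0.6977 m² and P = Dθ/2 = 2.187 m.
Hydraulic radius R = A/P = 0.6977/2.187 = 0.319 m.
Manning's equation: Q = (1/n) A R^(2/3) S^(1/2) = (1/0.015) × 0.6977 × 0.319^(2/3) × 0.00021^(1/2) = 0.315 m³/s.

Q = 0.315 m³/s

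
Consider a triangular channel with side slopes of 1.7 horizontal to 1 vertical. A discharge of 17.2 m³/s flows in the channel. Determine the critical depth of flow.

y_c = 1.84 m

At critical depth, Q² T / (g A³) = 1, i.e. A³/T = Q²/g = 17.2²/9.81 = 30.16.
Try y = 1.45 m: A³/T = 9.262 — short.
Try y = 1.84 m: A³/T = 30.48 — close enough.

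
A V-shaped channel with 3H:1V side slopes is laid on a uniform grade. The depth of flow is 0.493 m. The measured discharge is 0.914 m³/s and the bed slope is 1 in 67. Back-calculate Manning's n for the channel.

n = 0.037

For a triangular section with side slope z = 3: A = zy² = 3×0.493² = 0.7291 m²; P = 2y√(1+z²) = 2×0.493×3.162 = 3.118 m.
Hydraulic radius R = A/P = 0.7291/3.118 = 0.2339 m.
Rearranging Manning's equation: n = (1/Q) A R^(2/3) S^(1/2) = (1/0.914) × 0.7291 × 0.2339^(2/3) × √0.01493 = 0.037.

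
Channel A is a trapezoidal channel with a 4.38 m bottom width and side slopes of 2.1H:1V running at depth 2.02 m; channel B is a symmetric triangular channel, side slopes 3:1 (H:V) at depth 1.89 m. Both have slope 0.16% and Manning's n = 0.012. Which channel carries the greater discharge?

Channel A: With bottom width b = 4.38 m and side slope z = 2.1: A = (b + zy)y = (4.38 + 2.1×2.02)×2.02 = 17.42 m²; P = b + 2y√(1+z²) = 4.38 + 2×2.02×2.326 = 13.78 m. Hydraulic radius R = A/P = 17.42/13.78 = 1.264 m. Q_A = (1/0.012)·17.42·1.264^(2/3)·√0.0016 = 67.88 m³/s.
Channel B: For a triangular section with side slope z = 3: A = zy² = 3×1.89² = 10.72 m²; P = 2y√(1+z²) = 2×1.89×3.162 = 11.95 m. Hydraulic radius R = A/P = 10.72/11.95 = 0.8965 m. Q_B = (1/0.012)·10.72·0.8965^(2/3)·√0.0016 = 33.21 m³/s.
Q_A = 67.88 m³/s vs Q_B = 33.21 m³/s, so channel A carries more.

channel A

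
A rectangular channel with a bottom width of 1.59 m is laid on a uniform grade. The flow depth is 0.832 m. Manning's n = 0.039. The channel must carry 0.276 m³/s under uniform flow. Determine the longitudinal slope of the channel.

Flow area A = b·y = 1.59 × 0.832 = 1.323 m². Wetted perimeter P = b + 2y = 1.59 + 2×0.832 = 3.254 m.
Hydraulic radius R = A/P = 1.323/3.254 = 0.4065 m.
From Manning's equation, S = [nQ / (1 A R^(2/3))]² = [0.039 × 0.276 / (1 × 1.323 × 0.4065^(2/3))]² = 0.00022.

S = 0.00022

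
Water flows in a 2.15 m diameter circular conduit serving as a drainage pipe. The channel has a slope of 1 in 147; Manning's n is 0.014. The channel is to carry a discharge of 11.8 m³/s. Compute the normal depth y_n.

Manning's equation rearranged: A R^(2/3) = nQ / (1·√S) = 0.014 × 11.8 / (√0.006803) = 2.003.
Trying y = 1.66 m: A R^(2/3) = 2.261 — too large.
Trying y = 1.16 m: A R^(2/3) = 1.362 — too small.
Trying y = 1.5 m: A R^(2/3) = 2.001 — close enough.

y_n = 1.5 m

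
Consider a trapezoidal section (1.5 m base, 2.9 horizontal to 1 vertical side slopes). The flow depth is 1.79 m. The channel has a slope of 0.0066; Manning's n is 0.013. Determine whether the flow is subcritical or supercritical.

supercritical

With bottom width b = 1.5 m and side slope z = 2.9: A = (b + zy)y = (1.5 + 2.9×1.79)×1.79 = 11.98 m²; P = b + 2y√(1+z²) = 1.5 + 2×1.79×3.068 = 12.48 m.
Hydraulic radius R = A/P = 11.98/12.48 = 0.9595 m.
V = (1/n) R^(2/3) √S = (1/0.013) × 0.9595^(2/3) × √0.0066 = 6.08 m/s. Hydraulic depth D_h = A/T = 11.98/11.88 = 1.008 m.
Froude number Fr = V/√(g·D_h) = 6.08/√(9.81×1.008) = 1.93, which is greater than 1, so the flow is supercritical.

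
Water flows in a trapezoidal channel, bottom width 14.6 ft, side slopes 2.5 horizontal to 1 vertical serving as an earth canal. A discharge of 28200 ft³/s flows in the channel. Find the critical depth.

y_c = 21.3 ft

At critical depth, Q² T / (g A³) = 1, i.e. A³/T = Q²/g = 28200²/32.2 = 24700000.
At y = 25 ft: A³/T = 51300000 — high.
At y = 16.7 ft: A³/T = 8495000 — low.
At y = 21.3 ft: A³/T = 24930000 — close enough.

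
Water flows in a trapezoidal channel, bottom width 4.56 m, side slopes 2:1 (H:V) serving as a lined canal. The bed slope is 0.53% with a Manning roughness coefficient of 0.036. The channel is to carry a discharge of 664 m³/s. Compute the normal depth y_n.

y_n = 7.21 m

Manning's equation rearranged: A R^(2/3) = nQ / (1·√S) = 0.036 × 664 / (√0.0053) = 328.3.
Try y = 9.08 m: A R^(2/3) = 567.9 — over.
Try y = 6.22 m: A R^(2/3) = 232.8 — short.
Try y = 7.21 m: A R^(2/3) = 328.4 — matches.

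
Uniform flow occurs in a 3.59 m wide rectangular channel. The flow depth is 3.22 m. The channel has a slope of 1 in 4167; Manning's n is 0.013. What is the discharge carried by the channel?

Flow area A = b·y = 3.59 × 3.22 = 11.56 m². Wetted perimeter P = b + 2y = 3.59 + 2×3.22 = 10.03 m.
Hydraulic radius R = A/P = 11.56/10.03 = 1.153 m.
Manning's equation: Q = (1/n) A R^(2/3) S^(1/2) = (1/0.013) × 11.56 × 1.153^(2/3) × 0.00024^(1/2) = 15.1 m³/s.

Q = 15.1 m³/s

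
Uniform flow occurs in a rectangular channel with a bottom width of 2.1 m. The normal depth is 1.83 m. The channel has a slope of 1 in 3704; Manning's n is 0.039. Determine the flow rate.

Flow area A = b·y = 2.1 × 1.83 = 3.843 m². Wetted perimeter P = b + 2y = 2.1 + 2×1.83 = 5.76 m.
Hydraulic radius R = A/P = 3.843/5.76 = 0.6672 m.
Manning's equation: Q = (1/n) A R^(2/3) S^(1/2) = (1/0.039) × 3.843 × 0.6672^(2/3) × 0.00027^(1/2) = 1.24 m³/s.

Q = 1.24 m³/s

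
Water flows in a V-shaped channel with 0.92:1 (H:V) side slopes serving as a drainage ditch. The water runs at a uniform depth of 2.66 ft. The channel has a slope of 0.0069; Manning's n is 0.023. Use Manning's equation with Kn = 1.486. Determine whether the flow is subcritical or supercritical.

For a triangular section with side slope z = 0.92: A = zy² = 0.92×2.66² = 6.51 ft²; P = 2y√(1+z²) = 2×2.66×1.359 = 7.229 ft.
Hydraulic radius R = A/P = 6.51/7.229 = 0.9005 ft.
V = (1.486/n) R^(2/3) √S = (1.486/0.023) × 0.9005^(2/3) × √0.0069 = 5.005 ft/s. Hydraulic depth D_h = A/T = 6.51/4.894 = 1.33 ft.
Froude number Fr = V/√(g·D_h) = 5.005/√(32.2×1.33) = 0.765, which is less than 1, so the flow is subcritical.

subcritical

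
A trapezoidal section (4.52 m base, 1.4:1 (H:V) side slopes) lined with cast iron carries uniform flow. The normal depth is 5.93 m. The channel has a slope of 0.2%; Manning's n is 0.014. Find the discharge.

Q = 511 m³/s

With bottom width b = 4.52 m and side slope z = 1.4: A = (b + zy)y = (4.52 + 1.4×5.93)×5.93 = 76.03 m²; P = b + 2y√(1+z²) = 4.52 + 2×5.93×1.72 = 24.92 m.
Hydraulic radius R = A/P = 76.03/24.92 = 3.051 m.
Manning's equation: Q = (1/n) A R^(2/3) S^(1/2) = (1/0.014) × 76.03 × 3.051^(2/3) × 0.002^(1/2) = 511 m³/s.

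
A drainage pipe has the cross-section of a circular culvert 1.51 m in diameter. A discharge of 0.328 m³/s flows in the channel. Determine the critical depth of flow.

y_c = 0.285 m

At critical depth, Q² T / (g A³) = 1, i.e. A³/T = Q²/g = 0.328²/9.81 = 0.01097.
Try y = 0.236 m: A³/T = 0.00521 — short.
Try y = 0.285 m: A³/T = 0.01093 — ≈ 0.01097.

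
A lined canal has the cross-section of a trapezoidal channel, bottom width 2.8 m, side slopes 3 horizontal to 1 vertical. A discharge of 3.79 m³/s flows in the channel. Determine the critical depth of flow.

At critical depth, Q² T / (g A³) = 1, i.e. A³/T = Q²/g = 3.79²/9.81 = 1.464.
Trying y = 0.421 m: A³/T = 0.9397 — too small.
Trying y = 0.605 m: A³/T = 3.385 — too large.
Trying y = 0.478 m: A³/T = 1.463 — close enough.

y_c = 0.478 m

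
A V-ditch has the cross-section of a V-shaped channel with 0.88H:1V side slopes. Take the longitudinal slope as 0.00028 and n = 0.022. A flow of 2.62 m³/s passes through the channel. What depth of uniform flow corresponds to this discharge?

Manning's equation rearranged: A R^(2/3) = nQ / (1·√S) = 0.022 × 2.62 / (√0.00028) = 3.445.
Trying y = 1.97 m: A R^(2/3) = 2.565 — short.
Trying y = 2.65 m: A R^(2/3) = 5.655 — over.
Trying y = 2.2 m: A R^(2/3) = 3.443 — ≈ 3.445.

y_n = 2.2 m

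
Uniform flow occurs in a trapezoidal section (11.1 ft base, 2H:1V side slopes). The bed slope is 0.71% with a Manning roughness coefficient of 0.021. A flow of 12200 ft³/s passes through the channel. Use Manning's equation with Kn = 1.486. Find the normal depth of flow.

Manning's equation rearranged: A R^(2/3) = nQ / (1.486·√S) = 0.021 × 12200 / (1.486 × √0.0071) = 2046.
At y = 17.2 ft: A R^(2/3) = 3359 — high.
At y = 13.9 ft: A R^(2/3) = 2050 — close enough.

y_n = 13.9 ft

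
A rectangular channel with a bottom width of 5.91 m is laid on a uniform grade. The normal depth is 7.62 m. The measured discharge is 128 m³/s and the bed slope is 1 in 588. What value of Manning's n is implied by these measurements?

Flow area A = b·y = 5.91 × 7.62 = 45.03 m². Wetted perimeter P = b + 2y = 5.91 + 2×7.62 = 21.15 m.
Hydraulic radius R = A/P = 45.03/21.15 = 2.129 m.
Rearranging Manning's equation: n = (1/Q) A R^(2/3) S^(1/2) = (1/128) × 45.03 × 2.129^(2/3) × √0.001701 = 0.024.

n = 0.024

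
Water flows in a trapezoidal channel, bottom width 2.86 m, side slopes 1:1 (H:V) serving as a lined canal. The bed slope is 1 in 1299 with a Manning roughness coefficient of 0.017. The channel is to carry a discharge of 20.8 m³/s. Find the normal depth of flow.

Manning's equation rearranged: A R^(2/3) = nQ / (1·√S) = 0.017 × 20.8 / (√0.0007698) = 12.74.
Try y = 2.78 m: A R^(2/3) = 20.2 — too large.
Try y = 2.2 m: A R^(2/3) = 12.75 — matches.

y_n = 2.2 m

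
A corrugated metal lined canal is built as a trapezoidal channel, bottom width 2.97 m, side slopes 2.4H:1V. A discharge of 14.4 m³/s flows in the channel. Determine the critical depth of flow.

At critical depth, Q² T / (g A³) = 1, i.e. A³/T = Q²/g = 14.4²/9.81 = 21.14.
Try y = 1.1 m: A³/T = 28.48 — too large.
Try y = 0.855 m: A³/T = 11.19 — too small.
Try y = 1.02 m: A³/T = 21.46 — matches.

y_c = 1.02 m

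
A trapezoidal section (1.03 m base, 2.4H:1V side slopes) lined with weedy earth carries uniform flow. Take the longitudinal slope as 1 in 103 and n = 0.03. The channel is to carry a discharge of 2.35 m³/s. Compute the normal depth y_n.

y_n = 0.588 m

Manning's equation rearranged: A R^(2/3) = nQ / (1·√S) = 0.03 × 2.35 / (√0.009709) = 0.7155.
Trying y = 0.423 m: A R^(2/3) = 0.3595 — too small.
Trying y = 0.702 m: A R^(2/3) = 1.047 — too large.
Trying y = 0.588 m: A R^(2/3) = 0.7145 — ≈ 0.7155.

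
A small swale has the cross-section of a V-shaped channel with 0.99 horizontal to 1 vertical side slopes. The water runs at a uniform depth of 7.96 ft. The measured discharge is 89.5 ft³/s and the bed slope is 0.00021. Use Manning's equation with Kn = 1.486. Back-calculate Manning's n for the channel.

For a triangular section with side slope z = 0.99: A = zy² = 0.99×7.96² = 62.73 ft²; P = 2y√(1+z²) = 2×7.96×1.407 = 22.4 ft.
Hydraulic radius R = A/P = 62.73/22.4 = 2.8 ft.
Rearranging Manning's equation: n = (1.486/Q) A R^(2/3) S^(1/2) = (1.486/89.5) × 62.73 × 2.8^(2/3) × √0.00021 = 0.03.

n = 0.03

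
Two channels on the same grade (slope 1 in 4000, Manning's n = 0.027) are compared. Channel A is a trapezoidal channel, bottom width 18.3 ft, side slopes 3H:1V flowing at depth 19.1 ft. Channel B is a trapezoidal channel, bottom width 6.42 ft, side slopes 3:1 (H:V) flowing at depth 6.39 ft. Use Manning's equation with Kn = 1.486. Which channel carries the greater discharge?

channel A

Channel A: With bottom width b = 18.3 ft and side slope z = 3: A = (b + zy)y = (18.3 + 3×19.1)×19.1 = 1444 ft²; P = b + 2y√(1+z²) = 18.3 + 2×19.1×3.162 = 139.1 ft. Hydraulic radius R = A/P = 1444/139.1 = 10.38 ft. Q_A = (1.486/0.027)·1444·10.38^(2/3)·√0.00025 = 5980 ft³/s.
Channel B: With bottom width b = 6.42 ft and side slope z = 3: A = (b + zy)y = (6.42 + 3×6.39)×6.39 = 163.5 ft²; P = b + 2y√(1+z²) = 6.42 + 2×6.39×3.162 = 46.83 ft. Hydraulic radius R = A/P = 163.5/46.83 = 3.491 ft. Q_B = (1.486/0.027)·163.5·3.491^(2/3)·√0.00025 = 327.5 ft³/s.
Q_A = 5980 ft³/s vs Q_B = 327.5 ft³/s, so channel A carries more.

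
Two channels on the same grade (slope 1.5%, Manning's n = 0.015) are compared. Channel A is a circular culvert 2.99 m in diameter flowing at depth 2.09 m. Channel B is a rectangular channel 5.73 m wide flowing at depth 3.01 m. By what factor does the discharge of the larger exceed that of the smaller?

4.61

Channel A: For a circular section of diameter D = 2.99 m at depth y = 2.09 m, the central angle is θ = 2 arccos(1 − 2y/D) = 3.96 rad. Then A = (D²/8)(θ − sin θ) = 5.242 m² and P = Dθ/2 = 5.921 m. Hydraulic radius R = A/P = 5.242/5.921 = 0.8853 m. Q_A = (1/0.015)·5.242·0.8853^(2/3)·√0.015 = 39.46 m³/s.
Channel B: Flow area A = b·y = 5.73 × 3.01 = 17.25 m². Wetted perimeter P = b + 2y = 5.73 + 2×3.01 = 11.75 m. Hydraulic radius R = A/P = 17.25/11.75 = 1.468 m. Q_B = (1/0.015)·17.25·1.468^(2/3)·√0.015 = 181.9 m³/s.
The larger discharge is 181.9 m³/s and the smaller is 39.46 m³/s; the ratio is 4.61.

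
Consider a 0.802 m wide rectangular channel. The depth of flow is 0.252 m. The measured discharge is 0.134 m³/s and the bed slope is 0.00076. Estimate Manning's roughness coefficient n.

Flow area A = b·y = 0.802 × 0.252 = 0.2021 m². Wetted perimeter P = b + 2y = 0.802 + 2×0.252 = 1.306 m.
Hydraulic radius R = A/P = 0.2021/1.306 = 0.1548 m.
Rearranging Manning's equation: n = (1/Q) A R^(2/3) S^(1/2) = (1/0.134) × 0.2021 × 0.1548^(2/3) × √0.00076 = 0.012.

n = 0.012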